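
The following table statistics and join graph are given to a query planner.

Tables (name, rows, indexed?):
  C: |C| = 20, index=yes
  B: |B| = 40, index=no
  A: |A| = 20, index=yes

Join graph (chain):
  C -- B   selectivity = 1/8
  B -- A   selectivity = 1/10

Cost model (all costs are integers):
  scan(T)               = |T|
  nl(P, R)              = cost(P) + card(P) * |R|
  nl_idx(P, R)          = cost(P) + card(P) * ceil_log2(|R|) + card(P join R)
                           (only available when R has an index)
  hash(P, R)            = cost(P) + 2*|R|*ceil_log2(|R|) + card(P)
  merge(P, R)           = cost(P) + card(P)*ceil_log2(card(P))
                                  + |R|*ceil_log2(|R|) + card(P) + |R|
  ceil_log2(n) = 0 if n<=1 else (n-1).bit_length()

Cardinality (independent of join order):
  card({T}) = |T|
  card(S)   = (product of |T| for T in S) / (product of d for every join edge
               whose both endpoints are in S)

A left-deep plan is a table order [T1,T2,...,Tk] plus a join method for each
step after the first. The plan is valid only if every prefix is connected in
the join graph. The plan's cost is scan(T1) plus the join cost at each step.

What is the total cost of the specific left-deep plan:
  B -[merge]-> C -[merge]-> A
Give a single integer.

1360

step 1: scan B: cost=40, card=40
step 2: join C via merge
    card(P join C) = 40*20/(8) = 100
    cost = 40 + 40*6 + 20*5 + 40 + 20 = 440
step 3: join A via merge
    card(P join A) = 100*20/(10) = 200
    cost = 440 + 100*7 + 20*5 + 100 + 20 = 1360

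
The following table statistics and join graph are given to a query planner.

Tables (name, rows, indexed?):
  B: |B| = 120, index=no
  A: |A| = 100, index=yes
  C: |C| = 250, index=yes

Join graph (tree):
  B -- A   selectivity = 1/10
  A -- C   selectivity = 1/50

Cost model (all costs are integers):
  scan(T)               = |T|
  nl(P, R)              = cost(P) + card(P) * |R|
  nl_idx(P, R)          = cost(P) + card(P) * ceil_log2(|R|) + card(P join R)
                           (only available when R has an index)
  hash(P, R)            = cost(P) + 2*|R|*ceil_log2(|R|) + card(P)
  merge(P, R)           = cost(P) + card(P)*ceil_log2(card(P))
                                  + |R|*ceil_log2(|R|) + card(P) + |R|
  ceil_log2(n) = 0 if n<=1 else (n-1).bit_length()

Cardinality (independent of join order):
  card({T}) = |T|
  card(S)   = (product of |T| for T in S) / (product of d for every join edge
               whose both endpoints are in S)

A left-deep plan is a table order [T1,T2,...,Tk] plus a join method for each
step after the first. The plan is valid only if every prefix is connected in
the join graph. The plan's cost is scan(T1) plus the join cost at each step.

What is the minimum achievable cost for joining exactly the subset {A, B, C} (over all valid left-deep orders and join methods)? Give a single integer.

3580

Selinger DP over subsets of {A,B,C}:
  {B}: scan cost=120, card=120
  {A}: scan cost=100, card=100
  {C}: scan cost=250, card=250
  {AB}: card=1200; try (A,hash)→1640, (B,merge)→1860, (B,hash)→1880, (A,merge)→1880, (A,nl_idx)→2160, (B,nl)→12100 …(+1); best=1640 via (A,hash)
  {AC}: card=500; try (C,nl_idx)→1400, (A,hash)→1900, (A,nl_idx)→2500, (C,merge)→3150, (A,merge)→3300, (C,hash)→4200 …(+2); best=1400 via (C,nl_idx)
  {ABC}: card=6000; try (B,hash)→3580, (C,hash)→6840, (B,merge)→7360, (C,nl_idx)→17240, (C,merge)→18290, (B,nl)→61400 …(+1); best=3580 via (B,hash)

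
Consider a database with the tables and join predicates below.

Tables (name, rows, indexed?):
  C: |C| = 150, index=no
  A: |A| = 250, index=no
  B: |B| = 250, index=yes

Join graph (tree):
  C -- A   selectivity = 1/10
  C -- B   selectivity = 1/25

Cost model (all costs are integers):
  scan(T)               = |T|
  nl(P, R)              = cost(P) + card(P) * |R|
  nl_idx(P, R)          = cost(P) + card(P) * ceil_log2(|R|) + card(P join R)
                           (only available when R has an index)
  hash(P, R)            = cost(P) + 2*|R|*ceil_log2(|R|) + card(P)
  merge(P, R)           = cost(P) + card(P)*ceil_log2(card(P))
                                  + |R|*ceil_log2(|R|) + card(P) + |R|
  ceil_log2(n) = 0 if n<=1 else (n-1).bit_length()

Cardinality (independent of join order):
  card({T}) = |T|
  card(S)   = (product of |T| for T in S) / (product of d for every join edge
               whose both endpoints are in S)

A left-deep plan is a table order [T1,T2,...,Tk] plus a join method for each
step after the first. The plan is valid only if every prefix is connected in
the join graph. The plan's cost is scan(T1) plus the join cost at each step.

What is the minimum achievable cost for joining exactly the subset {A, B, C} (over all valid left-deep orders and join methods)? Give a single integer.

Selinger DP over subsets of {A,B,C}:
  {C}: scan cost=150, card=150
  {A}: scan cost=250, card=250
  {B}: scan cost=250, card=250
  {AC}: card=3750; try (C,hash)→2900, (A,merge)→3750, (C,merge)→3850, (A,hash)→4300, (A,nl)→37650, (C,nl)→37750; best=2900 via (C,hash)
  {BC}: card=1500; try (B,nl_idx)→2850, (C,hash)→2900, (B,merge)→3750, (C,merge)→3850, (B,hash)→4300, (B,nl)→37650 …(+1); best=2850 via (B,nl_idx)
  {ABC}: card=37500; try (A,hash)→8350, (B,hash)→10650, (A,merge)→23100, (B,merge)→53900, (B,nl_idx)→70400, (A,nl)→377850 …(+1); best=8350 via (A,hash)

8350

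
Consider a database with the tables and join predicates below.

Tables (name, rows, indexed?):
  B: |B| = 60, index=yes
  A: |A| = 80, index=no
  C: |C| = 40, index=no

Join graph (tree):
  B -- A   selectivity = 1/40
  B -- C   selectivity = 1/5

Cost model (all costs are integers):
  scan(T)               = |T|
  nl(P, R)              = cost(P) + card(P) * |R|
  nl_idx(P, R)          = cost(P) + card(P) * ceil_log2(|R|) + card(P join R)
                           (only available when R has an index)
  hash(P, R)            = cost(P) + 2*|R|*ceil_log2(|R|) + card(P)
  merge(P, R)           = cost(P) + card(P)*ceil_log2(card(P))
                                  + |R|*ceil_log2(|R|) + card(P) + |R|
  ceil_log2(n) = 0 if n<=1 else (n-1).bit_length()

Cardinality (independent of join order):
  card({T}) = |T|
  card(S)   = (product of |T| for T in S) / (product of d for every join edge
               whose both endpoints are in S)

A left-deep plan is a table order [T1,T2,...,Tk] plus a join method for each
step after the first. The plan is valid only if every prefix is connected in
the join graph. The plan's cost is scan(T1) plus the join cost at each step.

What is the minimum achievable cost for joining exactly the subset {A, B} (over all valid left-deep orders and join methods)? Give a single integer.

Selinger DP over subsets of {A,B}:
  {B}: scan cost=60, card=60
  {A}: scan cost=80, card=80
  {AB}: card=120; try (B,nl_idx)→680, (B,hash)→880, (A,merge)→1120, (B,merge)→1140, (A,hash)→1240, (A,nl)→4860 …(+1); best=680 via (B,nl_idx)

680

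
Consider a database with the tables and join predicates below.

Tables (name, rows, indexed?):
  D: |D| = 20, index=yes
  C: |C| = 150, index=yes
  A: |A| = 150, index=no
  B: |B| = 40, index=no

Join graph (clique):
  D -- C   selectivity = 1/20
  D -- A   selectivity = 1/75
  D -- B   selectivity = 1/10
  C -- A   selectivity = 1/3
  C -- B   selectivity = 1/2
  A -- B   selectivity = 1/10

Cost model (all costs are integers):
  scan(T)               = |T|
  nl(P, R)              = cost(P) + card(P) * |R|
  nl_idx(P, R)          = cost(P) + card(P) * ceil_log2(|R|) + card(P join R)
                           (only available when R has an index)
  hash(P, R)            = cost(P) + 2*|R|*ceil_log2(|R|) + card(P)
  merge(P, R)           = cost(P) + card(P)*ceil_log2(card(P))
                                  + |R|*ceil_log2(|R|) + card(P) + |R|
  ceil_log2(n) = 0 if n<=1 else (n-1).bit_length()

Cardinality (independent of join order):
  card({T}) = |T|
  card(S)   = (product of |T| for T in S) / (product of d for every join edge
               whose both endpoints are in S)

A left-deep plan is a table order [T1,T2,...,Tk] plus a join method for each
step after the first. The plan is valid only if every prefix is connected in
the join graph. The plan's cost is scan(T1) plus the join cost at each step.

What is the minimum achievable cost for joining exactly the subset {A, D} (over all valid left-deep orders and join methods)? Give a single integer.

500

Selinger DP over subsets of {A,D}:
  {D}: scan cost=20, card=20
  {A}: scan cost=150, card=150
  {AD}: card=40; try (D,hash)→500, (D,nl_idx)→940, (A,merge)→1490, (D,merge)→1620, (A,hash)→2440, (A,nl)→3020 …(+1); best=500 via (D,hash)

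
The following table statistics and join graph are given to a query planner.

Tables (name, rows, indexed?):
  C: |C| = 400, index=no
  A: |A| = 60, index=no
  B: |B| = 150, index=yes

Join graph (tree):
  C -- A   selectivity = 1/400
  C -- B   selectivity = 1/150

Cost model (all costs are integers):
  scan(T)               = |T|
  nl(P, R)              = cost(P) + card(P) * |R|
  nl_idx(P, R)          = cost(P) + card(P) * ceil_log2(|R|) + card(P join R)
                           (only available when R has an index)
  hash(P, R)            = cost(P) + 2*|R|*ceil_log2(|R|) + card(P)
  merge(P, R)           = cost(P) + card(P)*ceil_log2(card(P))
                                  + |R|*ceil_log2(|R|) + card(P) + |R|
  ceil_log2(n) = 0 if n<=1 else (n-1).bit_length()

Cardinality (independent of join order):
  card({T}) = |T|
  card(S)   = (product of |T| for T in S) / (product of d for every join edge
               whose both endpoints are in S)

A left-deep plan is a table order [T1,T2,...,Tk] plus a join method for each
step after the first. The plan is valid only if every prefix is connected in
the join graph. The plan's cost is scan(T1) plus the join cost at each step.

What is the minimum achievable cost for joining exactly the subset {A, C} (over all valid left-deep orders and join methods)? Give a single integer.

Selinger DP over subsets of {A,C}:
  {C}: scan cost=400, card=400
  {A}: scan cost=60, card=60
  {AC}: card=60; try (A,hash)→1520, (C,merge)→4480, (A,merge)→4820, (C,hash)→7320, (C,nl)→24060, (A,nl)→24400; best=1520 via (A,hash)

1520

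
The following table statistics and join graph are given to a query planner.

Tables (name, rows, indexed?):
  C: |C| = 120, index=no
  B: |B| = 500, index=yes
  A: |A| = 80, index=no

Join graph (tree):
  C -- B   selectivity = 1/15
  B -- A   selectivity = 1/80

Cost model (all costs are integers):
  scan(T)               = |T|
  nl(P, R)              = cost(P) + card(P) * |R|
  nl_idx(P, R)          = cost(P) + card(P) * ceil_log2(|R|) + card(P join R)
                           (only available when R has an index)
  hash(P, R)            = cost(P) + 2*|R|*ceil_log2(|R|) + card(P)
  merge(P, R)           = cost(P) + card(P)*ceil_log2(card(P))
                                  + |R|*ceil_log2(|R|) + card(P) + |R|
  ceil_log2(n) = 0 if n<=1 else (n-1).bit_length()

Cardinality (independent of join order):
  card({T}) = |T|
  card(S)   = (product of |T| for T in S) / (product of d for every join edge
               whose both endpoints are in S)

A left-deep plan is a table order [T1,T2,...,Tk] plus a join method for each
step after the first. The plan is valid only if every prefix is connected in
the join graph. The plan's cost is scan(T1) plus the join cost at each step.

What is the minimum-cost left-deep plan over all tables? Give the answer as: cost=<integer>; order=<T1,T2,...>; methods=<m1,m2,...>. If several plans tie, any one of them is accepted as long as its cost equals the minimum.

Selinger DP (subsets sized 1..n):
  {C}: scan cost=120, card=120
  {B}: scan cost=500, card=500
  {A}: scan cost=80, card=80
  {BC}: card=4000; try (C,hash)→2680, (B,nl_idx)→5200, (B,merge)→6080, (C,merge)→6460, (B,hash)→9240, (B,nl)→60120 …(+1); best=2680 via (C,hash)
  {AB}: card=500; try (B,nl_idx)→1300, (A,hash)→2120, (B,merge)→5720, (A,merge)→6140, (B,hash)→9160, (B,nl)→40080 …(+1); best=1300 via (B,nl_idx)
  {ABC}: card=4000; try (C,hash)→3480, (C,merge)→7260, (A,hash)→7800, (A,merge)→55320, (C,nl)→61300, (A,nl)→322680; best=3480 via (C,hash)

cost=3480; order=A,B,C; methods=nl_idx,hash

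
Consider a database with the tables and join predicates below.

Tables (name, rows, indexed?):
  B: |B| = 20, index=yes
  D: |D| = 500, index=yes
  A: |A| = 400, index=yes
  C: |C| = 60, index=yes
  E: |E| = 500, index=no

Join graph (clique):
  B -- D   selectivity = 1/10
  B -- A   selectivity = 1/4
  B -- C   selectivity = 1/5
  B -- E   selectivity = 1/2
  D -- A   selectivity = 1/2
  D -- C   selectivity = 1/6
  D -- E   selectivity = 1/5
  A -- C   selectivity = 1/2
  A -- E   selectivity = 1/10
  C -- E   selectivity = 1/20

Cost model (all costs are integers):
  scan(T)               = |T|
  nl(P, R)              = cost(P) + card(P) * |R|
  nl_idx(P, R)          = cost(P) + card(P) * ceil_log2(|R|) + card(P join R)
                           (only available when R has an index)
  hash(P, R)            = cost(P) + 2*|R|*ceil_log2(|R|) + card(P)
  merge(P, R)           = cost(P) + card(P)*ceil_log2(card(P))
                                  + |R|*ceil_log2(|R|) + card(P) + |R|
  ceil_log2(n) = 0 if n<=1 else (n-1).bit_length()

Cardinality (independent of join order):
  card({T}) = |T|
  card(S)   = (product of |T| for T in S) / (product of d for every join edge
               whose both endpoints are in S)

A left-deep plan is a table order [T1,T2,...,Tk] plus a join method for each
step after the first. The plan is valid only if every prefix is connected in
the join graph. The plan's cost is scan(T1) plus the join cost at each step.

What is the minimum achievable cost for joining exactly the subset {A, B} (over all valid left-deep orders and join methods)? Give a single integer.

Selinger DP over subsets of {A,B}:
  {B}: scan cost=20, card=20
  {A}: scan cost=400, card=400
  {AB}: card=2000; try (B,hash)→1000, (A,nl_idx)→2200, (A,merge)→4140, (B,nl_idx)→4400, (B,merge)→4520, (A,hash)→7240 …(+2); best=1000 via (B,hash)

1000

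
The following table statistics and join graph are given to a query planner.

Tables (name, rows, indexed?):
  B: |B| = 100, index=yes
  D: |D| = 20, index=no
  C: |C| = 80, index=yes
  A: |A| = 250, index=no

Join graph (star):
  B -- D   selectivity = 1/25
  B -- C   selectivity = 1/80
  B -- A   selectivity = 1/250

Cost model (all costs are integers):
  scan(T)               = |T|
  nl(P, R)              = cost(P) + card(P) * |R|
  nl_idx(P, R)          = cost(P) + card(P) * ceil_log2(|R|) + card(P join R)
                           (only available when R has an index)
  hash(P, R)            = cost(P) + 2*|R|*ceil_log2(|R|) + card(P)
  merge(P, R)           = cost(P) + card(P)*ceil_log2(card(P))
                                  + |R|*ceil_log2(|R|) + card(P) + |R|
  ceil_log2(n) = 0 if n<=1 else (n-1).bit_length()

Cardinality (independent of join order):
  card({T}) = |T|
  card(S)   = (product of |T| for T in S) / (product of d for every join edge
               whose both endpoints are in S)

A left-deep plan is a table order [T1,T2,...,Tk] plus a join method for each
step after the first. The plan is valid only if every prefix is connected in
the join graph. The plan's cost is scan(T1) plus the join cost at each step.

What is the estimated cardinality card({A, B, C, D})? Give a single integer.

Tables in S: A(250), B(100), C(80), D(20)
Edges inside S: B-D(d=25), B-C(d=80), B-A(d=250)
numerator = 250 * 100 * 80 * 20 = 40000000
denominator = 25 * 80 * 250 = 500000
card(S) = 40000000 / 500000 = 80

80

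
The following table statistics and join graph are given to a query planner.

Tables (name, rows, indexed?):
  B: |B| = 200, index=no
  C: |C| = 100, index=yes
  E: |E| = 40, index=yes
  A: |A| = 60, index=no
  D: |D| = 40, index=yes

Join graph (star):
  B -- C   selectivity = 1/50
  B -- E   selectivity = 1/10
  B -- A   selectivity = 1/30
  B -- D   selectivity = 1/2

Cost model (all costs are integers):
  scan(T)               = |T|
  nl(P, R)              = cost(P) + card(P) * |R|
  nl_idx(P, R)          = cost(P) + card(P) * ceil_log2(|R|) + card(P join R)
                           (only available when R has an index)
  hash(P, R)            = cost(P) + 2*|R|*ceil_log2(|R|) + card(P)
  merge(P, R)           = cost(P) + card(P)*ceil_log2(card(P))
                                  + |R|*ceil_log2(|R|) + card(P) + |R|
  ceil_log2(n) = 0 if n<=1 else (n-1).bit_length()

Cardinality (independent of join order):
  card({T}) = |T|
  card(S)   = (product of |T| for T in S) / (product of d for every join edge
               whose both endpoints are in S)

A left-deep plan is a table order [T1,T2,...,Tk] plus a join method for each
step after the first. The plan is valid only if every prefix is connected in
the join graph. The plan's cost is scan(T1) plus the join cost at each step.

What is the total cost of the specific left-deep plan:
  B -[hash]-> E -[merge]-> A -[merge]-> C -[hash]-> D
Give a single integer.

step 1: scan B: cost=200, card=200
step 2: join E via hash
    card(P join E) = 200*40/(10) = 800
    cost = 200 + 2*40*6 + 200 = 880
step 3: join A via merge
    card(P join A) = 800*60/(30) = 1600
    cost = 880 + 800*10 + 60*6 + 800 + 60 = 10100
step 4: join C via merge
    card(P join C) = 1600*100/(50) = 3200
    cost = 10100 + 1600*11 + 100*7 + 1600 + 100 = 30100
step 5: join D via hash
    card(P join D) = 3200*40/(2) = 64000
    cost = 30100 + 2*40*6 + 3200 = 33780

33780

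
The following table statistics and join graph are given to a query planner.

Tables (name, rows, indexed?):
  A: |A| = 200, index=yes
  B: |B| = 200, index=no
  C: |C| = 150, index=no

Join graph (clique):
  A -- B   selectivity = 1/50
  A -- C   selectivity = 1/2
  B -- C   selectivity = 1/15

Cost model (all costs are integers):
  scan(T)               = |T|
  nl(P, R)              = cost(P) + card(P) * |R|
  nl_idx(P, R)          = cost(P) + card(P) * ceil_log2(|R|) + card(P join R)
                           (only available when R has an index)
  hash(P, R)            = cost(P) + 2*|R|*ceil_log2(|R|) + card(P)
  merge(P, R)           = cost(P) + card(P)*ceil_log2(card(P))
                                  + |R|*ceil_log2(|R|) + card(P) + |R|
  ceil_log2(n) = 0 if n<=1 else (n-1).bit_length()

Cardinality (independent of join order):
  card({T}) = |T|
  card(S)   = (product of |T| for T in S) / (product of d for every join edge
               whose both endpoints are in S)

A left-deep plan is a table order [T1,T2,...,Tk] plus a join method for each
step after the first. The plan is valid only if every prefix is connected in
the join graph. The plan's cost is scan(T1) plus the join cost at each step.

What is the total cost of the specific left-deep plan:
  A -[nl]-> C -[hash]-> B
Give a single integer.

48400

step 1: scan A: cost=200, card=200
step 2: join C via nl
    card(P join C) = 200*150/(2) = 15000
    cost = 200 + 200*150 = 30200
step 3: join B via hash
    card(P join B) = 15000*200/(50*15) = 4000
    cost = 30200 + 2*200*8 + 15000 = 48400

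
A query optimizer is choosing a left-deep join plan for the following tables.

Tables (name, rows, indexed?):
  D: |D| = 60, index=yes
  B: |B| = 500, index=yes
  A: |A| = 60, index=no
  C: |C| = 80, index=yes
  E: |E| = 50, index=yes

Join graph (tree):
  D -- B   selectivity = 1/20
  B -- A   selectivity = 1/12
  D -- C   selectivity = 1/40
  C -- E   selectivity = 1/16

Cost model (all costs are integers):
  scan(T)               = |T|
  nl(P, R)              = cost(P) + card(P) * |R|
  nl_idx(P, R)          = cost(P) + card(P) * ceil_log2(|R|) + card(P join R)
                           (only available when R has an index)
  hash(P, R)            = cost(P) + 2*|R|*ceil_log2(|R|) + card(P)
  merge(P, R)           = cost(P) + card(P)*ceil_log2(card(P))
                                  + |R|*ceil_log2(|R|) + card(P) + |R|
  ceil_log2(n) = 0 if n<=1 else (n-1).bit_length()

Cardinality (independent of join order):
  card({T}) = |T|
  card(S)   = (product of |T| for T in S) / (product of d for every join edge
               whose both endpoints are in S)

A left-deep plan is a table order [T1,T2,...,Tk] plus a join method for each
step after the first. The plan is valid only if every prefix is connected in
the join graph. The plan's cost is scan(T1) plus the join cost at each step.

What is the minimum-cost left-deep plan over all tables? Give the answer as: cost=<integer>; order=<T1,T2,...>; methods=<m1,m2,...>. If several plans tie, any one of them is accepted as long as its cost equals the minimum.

Selinger DP (subsets sized 1..n):
  {D}: scan cost=60, card=60
  {B}: scan cost=500, card=500
  {A}: scan cost=60, card=60
  {C}: scan cost=80, card=80
  {E}: scan cost=50, card=50
  {BD}: card=1500; try (D,hash)→1720, (B,nl_idx)→2100, (D,nl_idx)→5000, (B,merge)→5480, (D,merge)→5920, (B,hash)→9120 …(+2); best=1720 via (D,hash)
  {CD}: card=120; try (C,nl_idx)→600, (D,nl_idx)→680, (D,hash)→880, (C,merge)→1120, (D,merge)→1140, (C,hash)→1240 …(+2); best=600 via (C,nl_idx)
  {AB}: card=2500; try (A,hash)→1720, (B,nl_idx)→3100, (B,merge)→5480, (A,merge)→5920, (B,hash)→9120, (B,nl)→30060 …(+1); best=1720 via (A,hash)
  {CE}: card=250; try (C,nl_idx)→650, (E,hash)→760, (E,nl_idx)→810, (C,merge)→1040, (E,merge)→1070, (C,hash)→1220 …(+2); best=650 via (C,nl_idx)
  {ABD}: card=7500; try (A,hash)→3940, (D,hash)→4940, (A,merge)→20140, (D,nl_idx)→24220, (D,merge)→34640, (A,nl)→91720 …(+1); best=3940 via (A,hash)
  {BCD}: card=3000; try (C,hash)→4340, (B,nl_idx)→4680, (B,merge)→6560, (B,hash)→9720, (C,nl_idx)→15220, (C,merge)→20360 …(+2); best=4340 via (C,hash)
  {CDE}: card=375; try (E,hash)→1320, (D,hash)→1620, (E,nl_idx)→1695, (E,merge)→1910, (D,nl_idx)→2525, (D,merge)→3320 …(+2); best=1320 via (E,hash)
  {ABCD}: card=15000; try (A,hash)→8060, (C,hash)→12560, (A,merge)→43760, (C,nl_idx)→71440, (C,merge)→109580, (A,nl)→184340 …(+1); best=8060 via (A,hash)
  {BCDE}: card=9375; try (E,hash)→7940, (B,merge)→10070, (B,hash)→10695, (B,nl_idx)→14070, (E,nl_idx)→31715, (E,merge)→43690 …(+2); best=7940 via (E,hash)
  {ABCDE}: card=46875; try (A,hash)→18035, (E,hash)→23660, (E,nl_idx)→144935, (A,merge)→148985, (E,merge)→233410, (A,nl)→570440 …(+1); best=18035 via (A,hash)

cost=18035; order=B,D,C,E,A; methods=hash,hash,hash,hash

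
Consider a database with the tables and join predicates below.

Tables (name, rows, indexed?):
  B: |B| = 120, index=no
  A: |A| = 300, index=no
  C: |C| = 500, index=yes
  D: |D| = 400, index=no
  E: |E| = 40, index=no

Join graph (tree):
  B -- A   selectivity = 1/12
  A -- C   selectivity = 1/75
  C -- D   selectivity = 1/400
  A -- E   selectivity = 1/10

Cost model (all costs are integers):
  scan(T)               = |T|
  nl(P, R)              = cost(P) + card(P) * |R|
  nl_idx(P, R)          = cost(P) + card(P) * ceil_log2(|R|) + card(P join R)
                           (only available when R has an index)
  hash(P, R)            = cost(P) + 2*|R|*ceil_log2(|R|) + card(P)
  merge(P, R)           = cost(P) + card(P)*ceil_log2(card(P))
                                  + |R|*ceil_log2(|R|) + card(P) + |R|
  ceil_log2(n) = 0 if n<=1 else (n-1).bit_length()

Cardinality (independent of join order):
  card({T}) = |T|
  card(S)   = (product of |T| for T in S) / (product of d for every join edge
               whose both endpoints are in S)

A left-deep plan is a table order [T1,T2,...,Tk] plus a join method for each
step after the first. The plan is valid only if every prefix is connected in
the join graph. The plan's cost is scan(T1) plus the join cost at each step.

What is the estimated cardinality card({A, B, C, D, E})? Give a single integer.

80000

Tables in S: A(300), B(120), C(500), D(400), E(40)
Edges inside S: B-A(d=12), A-C(d=75), C-D(d=400), A-E(d=10)
numerator = 300 * 120 * 500 * 400 * 40 = 288000000000
denominator = 12 * 75 * 400 * 10 = 3600000
card(S) = 288000000000 / 3600000 = 80000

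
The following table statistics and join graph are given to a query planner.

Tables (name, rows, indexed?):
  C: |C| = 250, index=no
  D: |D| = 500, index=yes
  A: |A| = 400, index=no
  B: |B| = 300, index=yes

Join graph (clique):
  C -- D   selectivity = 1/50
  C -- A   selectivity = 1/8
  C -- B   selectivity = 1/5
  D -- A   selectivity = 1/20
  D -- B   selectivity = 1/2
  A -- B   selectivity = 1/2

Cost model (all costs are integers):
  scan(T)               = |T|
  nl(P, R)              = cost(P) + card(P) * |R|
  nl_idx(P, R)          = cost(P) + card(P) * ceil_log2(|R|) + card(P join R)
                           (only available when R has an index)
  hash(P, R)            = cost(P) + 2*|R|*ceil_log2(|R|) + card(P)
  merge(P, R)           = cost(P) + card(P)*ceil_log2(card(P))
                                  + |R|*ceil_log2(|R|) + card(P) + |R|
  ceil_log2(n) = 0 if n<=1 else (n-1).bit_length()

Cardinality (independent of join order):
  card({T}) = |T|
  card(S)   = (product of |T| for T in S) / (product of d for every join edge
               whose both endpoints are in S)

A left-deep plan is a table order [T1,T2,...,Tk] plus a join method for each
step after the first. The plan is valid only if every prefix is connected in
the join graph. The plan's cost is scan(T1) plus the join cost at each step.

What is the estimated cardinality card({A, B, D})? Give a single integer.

750000

Tables in S: A(400), B(300), D(500)
Edges inside S: D-A(d=20), D-B(d=2), A-B(d=2)
numerator = 400 * 300 * 500 = 60000000
denominator = 20 * 2 * 2 = 80
card(S) = 60000000 / 80 = 750000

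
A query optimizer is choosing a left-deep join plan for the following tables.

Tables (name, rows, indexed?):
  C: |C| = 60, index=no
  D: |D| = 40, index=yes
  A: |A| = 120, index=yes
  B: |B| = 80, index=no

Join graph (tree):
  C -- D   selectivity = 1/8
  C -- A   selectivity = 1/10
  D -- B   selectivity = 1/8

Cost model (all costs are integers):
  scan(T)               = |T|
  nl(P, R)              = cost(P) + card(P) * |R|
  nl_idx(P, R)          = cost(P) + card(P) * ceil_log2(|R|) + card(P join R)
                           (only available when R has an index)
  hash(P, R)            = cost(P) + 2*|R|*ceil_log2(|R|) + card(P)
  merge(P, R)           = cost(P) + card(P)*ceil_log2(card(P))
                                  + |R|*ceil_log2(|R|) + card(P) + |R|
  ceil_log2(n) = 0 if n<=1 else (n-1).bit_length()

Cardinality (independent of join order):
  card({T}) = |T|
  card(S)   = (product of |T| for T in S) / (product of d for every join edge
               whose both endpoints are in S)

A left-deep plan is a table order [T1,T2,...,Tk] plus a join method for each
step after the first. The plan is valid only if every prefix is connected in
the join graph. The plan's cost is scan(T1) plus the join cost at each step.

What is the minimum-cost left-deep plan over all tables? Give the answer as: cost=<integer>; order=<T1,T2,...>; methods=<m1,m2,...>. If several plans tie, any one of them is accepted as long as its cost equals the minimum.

Selinger DP (subsets sized 1..n):
  {C}: scan cost=60, card=60
  {D}: scan cost=40, card=40
  {A}: scan cost=120, card=120
  {B}: scan cost=80, card=80
  {CD}: card=300; try (D,hash)→600, (D,nl_idx)→720, (C,merge)→740, (D,merge)→760, (C,hash)→800, (C,nl)→2440 …(+1); best=600 via (D,hash)
  {AC}: card=720; try (C,hash)→960, (A,nl_idx)→1200, (A,merge)→1440, (C,merge)→1500, (A,hash)→1800, (A,nl)→7260 …(+1); best=960 via (C,hash)
  {BD}: card=400; try (D,hash)→640, (D,nl_idx)→960, (B,merge)→960, (D,merge)→1000, (B,hash)→1200, (B,nl)→3240 …(+1); best=640 via (D,hash)
  {ACD}: card=3600; try (D,hash)→2160, (A,hash)→2580, (A,merge)→4560, (A,nl_idx)→6300, (D,nl_idx)→8880, (D,merge)→9160 …(+2); best=2160 via (D,hash)
  {BCD}: card=3000; try (C,hash)→1760, (B,hash)→2020, (B,merge)→4240, (C,merge)→5060, (B,nl)→24600, (C,nl)→24640; best=1760 via (C,hash)
  {ABCD}: card=36000; try (A,hash)→6440, (B,hash)→6880, (A,merge)→41720, (B,merge)→49600, (A,nl_idx)→58760, (B,nl)→290160 …(+1); best=6440 via (A,hash)

cost=6440; order=B,D,C,A; methods=hash,hash,hash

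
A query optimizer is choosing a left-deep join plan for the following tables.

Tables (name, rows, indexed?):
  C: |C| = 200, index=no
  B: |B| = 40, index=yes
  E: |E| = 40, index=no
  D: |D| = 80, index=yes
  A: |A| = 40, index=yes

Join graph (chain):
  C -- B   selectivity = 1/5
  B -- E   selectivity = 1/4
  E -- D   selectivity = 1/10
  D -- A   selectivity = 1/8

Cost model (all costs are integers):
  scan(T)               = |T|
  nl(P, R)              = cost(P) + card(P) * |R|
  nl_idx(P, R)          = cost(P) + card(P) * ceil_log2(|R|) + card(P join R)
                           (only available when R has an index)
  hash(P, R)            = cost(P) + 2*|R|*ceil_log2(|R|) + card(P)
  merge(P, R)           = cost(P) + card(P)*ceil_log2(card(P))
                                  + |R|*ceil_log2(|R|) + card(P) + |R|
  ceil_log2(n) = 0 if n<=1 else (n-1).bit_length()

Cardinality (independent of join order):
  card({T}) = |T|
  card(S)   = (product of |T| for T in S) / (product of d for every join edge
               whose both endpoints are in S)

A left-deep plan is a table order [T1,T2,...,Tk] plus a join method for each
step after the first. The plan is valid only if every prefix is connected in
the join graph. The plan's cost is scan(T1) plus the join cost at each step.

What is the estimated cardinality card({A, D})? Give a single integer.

400

Tables in S: A(40), D(80)
Edges inside S: D-A(d=8)
numerator = 40 * 80 = 3200
denominator = 8 = 8
card(S) = 3200 / 8 = 400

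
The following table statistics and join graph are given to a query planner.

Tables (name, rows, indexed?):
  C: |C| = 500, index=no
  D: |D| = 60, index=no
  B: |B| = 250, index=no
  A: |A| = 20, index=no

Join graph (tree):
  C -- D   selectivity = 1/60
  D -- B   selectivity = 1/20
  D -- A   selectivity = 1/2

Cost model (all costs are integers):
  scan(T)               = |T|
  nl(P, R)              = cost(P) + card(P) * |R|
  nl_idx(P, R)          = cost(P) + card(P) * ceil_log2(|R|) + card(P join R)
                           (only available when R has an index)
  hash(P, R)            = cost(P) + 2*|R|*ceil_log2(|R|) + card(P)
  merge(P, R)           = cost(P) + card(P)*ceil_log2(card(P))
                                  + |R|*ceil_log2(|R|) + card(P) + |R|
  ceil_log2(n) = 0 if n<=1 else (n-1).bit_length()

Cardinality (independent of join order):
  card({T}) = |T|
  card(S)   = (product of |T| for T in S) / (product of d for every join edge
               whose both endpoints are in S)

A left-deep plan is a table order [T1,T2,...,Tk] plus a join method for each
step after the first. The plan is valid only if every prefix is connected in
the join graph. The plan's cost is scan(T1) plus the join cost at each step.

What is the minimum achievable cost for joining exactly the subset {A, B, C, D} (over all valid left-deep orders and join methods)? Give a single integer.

11420

Selinger DP over subsets of {A,B,C,D}:
  {C}: scan cost=500, card=500
  {D}: scan cost=60, card=60
  {B}: scan cost=250, card=250
  {A}: scan cost=20, card=20
  {CD}: card=500; try (D,hash)→1720, (C,merge)→5480, (D,merge)→5920, (C,hash)→9120, (C,nl)→30060, (D,nl)→30500; best=1720 via (D,hash)
  {BD}: card=750; try (D,hash)→1220, (B,merge)→2730, (D,merge)→2920, (B,hash)→4120, (B,nl)→15060, (D,nl)→15250; best=1220 via (D,hash)
  {AD}: card=600; try (A,hash)→320, (D,merge)→560, (A,merge)→600, (D,hash)→760, (D,nl)→1220, (A,nl)→1260; best=320 via (A,hash)
  {BCD}: card=6250; try (B,hash)→6220, (B,merge)→8970, (C,hash)→10970, (C,merge)→14470, (B,nl)→126720, (C,nl)→376220; best=6220 via (B,hash)
  {ACD}: card=5000; try (A,hash)→2420, (A,merge)→6840, (C,hash)→9920, (A,nl)→11720, (C,merge)→11920, (C,nl)→300320; best=2420 via (A,hash)
  {ABD}: card=7500; try (A,hash)→2170, (B,hash)→4920, (B,merge)→9170, (A,merge)→9590, (A,nl)→16220, (B,nl)→150320; best=2170 via (A,hash)
  {ABCD}: card=62500; try (B,hash)→11420, (A,hash)→12670, (C,hash)→18670, (B,merge)→74670, (A,merge)→93840, (C,merge)→112170 …(+3); best=11420 via (B,hash)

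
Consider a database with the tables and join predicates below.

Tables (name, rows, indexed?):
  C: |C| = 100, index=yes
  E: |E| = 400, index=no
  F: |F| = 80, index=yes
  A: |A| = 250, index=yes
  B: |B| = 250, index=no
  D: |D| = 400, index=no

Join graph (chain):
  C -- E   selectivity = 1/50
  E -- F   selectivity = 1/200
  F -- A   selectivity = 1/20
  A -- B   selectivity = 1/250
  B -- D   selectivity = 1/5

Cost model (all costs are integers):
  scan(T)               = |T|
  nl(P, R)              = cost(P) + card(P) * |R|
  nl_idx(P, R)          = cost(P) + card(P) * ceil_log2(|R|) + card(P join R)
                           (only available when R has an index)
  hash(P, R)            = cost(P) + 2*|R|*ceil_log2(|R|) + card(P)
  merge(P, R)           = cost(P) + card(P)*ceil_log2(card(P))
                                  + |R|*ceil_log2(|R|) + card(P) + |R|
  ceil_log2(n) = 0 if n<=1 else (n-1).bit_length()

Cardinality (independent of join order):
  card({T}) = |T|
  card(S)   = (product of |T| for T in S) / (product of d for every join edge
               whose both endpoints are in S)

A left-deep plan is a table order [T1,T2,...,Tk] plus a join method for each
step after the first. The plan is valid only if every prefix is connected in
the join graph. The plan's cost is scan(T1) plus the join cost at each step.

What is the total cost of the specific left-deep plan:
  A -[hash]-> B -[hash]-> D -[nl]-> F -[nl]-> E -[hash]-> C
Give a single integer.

33773350

step 1: scan A: cost=250, card=250
step 2: join B via hash
    card(P join B) = 250*250/(250) = 250
    cost = 250 + 2*250*8 + 250 = 4500
step 3: join D via hash
    card(P join D) = 250*400/(5) = 20000
    cost = 4500 + 2*400*9 + 250 = 11950
step 4: join F via nl
    card(P join F) = 20000*80/(20) = 80000
    cost = 11950 + 20000*80 = 1611950
step 5: join E via nl
    card(P join E) = 80000*400/(200) = 160000
    cost = 1611950 + 80000*400 = 33611950
step 6: join C via hash
    card(P join C) = 160000*100/(50) = 320000
    cost = 33611950 + 2*100*7 + 160000 = 33773350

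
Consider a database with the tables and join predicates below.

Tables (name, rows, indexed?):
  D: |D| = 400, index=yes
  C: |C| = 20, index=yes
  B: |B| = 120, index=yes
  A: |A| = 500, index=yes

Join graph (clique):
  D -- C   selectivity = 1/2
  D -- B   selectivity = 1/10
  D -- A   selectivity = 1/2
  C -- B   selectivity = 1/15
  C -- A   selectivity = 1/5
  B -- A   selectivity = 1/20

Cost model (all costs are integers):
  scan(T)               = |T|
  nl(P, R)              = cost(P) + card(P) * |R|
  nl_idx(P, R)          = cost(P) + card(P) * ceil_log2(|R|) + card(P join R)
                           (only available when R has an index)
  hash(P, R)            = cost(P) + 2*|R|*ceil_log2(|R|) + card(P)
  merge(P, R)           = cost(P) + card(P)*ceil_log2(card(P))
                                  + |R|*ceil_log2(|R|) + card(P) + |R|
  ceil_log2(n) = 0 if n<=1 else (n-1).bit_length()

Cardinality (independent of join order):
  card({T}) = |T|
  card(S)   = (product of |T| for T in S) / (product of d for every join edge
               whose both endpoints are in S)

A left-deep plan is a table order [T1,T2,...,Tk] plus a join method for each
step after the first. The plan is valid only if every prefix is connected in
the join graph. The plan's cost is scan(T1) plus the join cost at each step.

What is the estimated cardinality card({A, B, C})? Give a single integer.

Tables in S: A(500), B(120), C(20)
Edges inside S: C-B(d=15), C-A(d=5), B-A(d=20)
numerator = 500 * 120 * 20 = 1200000
denominator = 15 * 5 * 20 = 1500
card(S) = 1200000 / 1500 = 800

800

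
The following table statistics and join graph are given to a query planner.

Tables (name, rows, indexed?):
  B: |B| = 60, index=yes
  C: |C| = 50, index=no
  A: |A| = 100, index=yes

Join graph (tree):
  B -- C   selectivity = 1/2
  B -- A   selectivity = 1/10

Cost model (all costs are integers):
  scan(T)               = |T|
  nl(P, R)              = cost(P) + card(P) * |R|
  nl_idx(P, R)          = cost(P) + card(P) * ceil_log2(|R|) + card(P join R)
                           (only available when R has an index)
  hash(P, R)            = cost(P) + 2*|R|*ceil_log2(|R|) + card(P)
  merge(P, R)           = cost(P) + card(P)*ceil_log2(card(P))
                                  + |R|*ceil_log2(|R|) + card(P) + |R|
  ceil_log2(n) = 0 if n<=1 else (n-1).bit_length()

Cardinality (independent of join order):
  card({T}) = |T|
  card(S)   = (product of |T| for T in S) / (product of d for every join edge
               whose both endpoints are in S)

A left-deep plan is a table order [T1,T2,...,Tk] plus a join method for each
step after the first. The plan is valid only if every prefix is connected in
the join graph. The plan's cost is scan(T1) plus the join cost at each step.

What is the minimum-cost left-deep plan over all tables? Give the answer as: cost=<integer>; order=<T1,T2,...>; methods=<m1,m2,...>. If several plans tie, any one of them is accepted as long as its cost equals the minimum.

cost=2120; order=A,B,C; methods=hash,hash

Selinger DP (subsets sized 1..n):
  {B}: scan cost=60, card=60
  {C}: scan cost=50, card=50
  {A}: scan cost=100, card=100
  {BC}: card=1500; try (C,hash)→720, (B,hash)→820, (B,merge)→820, (C,merge)→830, (B,nl_idx)→1850, (B,nl)→3050 …(+1); best=720 via (C,hash)
  {AB}: card=600; try (B,hash)→920, (A,nl_idx)→1080, (A,merge)→1280, (B,nl_idx)→1300, (B,merge)→1320, (A,hash)→1520 …(+2); best=920 via (B,hash)
  {ABC}: card=15000; try (C,hash)→2120, (A,hash)→3620, (C,merge)→7870, (A,merge)→19520, (A,nl_idx)→26220, (C,nl)→30920 …(+1); best=2120 via (C,hash)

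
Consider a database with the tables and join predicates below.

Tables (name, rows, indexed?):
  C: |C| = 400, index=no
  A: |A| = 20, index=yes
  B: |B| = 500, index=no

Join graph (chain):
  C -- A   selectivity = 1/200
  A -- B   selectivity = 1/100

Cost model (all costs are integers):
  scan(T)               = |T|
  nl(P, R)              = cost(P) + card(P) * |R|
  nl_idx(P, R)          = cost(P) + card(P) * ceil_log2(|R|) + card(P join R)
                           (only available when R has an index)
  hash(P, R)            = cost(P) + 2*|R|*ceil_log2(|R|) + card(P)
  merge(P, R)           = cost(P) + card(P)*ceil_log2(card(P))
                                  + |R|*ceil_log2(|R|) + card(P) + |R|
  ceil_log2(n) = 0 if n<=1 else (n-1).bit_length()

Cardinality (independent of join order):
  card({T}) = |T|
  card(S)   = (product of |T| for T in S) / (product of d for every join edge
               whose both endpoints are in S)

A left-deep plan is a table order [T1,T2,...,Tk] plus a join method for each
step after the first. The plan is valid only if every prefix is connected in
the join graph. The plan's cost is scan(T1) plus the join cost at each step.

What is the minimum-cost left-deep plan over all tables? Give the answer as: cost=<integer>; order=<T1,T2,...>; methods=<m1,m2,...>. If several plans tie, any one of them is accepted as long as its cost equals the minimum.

Selinger DP (subsets sized 1..n):
  {C}: scan cost=400, card=400
  {A}: scan cost=20, card=20
  {B}: scan cost=500, card=500
  {AC}: card=40; try (A,hash)→1000, (A,nl_idx)→2440, (C,merge)→4140, (A,merge)→4520, (C,hash)→7240, (C,nl)→8020 …(+1); best=1000 via (A,hash)
  {AB}: card=100; try (A,hash)→1200, (A,nl_idx)→3100, (B,merge)→5140, (A,merge)→5620, (B,hash)→9040, (B,nl)→10020 …(+1); best=1200 via (A,hash)
  {ABC}: card=200; try (C,merge)→6000, (B,merge)→6280, (C,hash)→8500, (B,hash)→10040, (B,nl)→21000, (C,nl)→41200; best=6000 via (C,merge)

cost=6000; order=B,A,C; methods=hash,merge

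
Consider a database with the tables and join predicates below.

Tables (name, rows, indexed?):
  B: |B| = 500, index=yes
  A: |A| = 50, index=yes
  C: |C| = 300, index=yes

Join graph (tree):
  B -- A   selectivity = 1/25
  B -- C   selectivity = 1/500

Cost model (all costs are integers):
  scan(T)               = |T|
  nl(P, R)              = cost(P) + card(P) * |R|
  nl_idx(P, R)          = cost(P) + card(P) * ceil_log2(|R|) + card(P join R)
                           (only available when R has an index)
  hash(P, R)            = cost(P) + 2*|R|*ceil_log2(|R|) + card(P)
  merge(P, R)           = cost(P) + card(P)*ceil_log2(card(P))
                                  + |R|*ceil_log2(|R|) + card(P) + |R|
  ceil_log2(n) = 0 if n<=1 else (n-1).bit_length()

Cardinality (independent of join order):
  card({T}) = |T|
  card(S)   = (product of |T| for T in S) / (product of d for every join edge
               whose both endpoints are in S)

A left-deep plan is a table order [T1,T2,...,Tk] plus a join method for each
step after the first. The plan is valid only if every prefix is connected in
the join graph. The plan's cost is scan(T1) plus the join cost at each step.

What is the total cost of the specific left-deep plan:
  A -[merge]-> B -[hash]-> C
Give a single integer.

11800

step 1: scan A: cost=50, card=50
step 2: join B via merge
    card(P join B) = 50*500/(25) = 1000
    cost = 50 + 50*6 + 500*9 + 50 + 500 = 5400
step 3: join C via hash
    card(P join C) = 1000*300/(500) = 600
    cost = 5400 + 2*300*9 + 1000 = 11800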